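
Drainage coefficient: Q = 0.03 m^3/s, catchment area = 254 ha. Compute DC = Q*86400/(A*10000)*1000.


DC = Q * 86400 / (A * 10000) * 1000
DC = 0.03 * 86400 / (254 * 10000) * 1000
DC = 2592000.0000 / 2540000

1.0205 mm/day


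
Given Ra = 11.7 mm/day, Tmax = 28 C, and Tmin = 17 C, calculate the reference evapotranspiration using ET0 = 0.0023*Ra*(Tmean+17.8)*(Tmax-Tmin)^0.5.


Tmean = (Tmax + Tmin)/2 = (28 + 17)/2 = 22.5
ET0 = 0.0023 * 11.7 * (22.5 + 17.8) * sqrt(28 - 17)
ET0 = 0.0023 * 11.7 * 40.3 * 3.316625

3.5968 mm/day


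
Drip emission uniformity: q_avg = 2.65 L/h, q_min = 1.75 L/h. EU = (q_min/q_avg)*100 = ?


EU = (q_min/q_avg)*100 = (1.75/2.65)*100 = 66.0377%

66.0377 %


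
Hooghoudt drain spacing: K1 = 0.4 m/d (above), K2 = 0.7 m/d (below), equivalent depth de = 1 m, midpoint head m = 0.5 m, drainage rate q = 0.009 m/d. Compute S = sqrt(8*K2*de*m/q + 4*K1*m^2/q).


S^2 = 8*K2*de*m/q + 4*K1*m^2/q
S^2 = 8*0.7*1*0.5/0.009 + 4*0.4*0.5^2/0.009
S = sqrt(355.5556)

18.8562 m


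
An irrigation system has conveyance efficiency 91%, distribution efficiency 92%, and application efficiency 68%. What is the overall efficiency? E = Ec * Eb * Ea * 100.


Ec = 0.91, Eb = 0.92, Ea = 0.68
E = 0.91 * 0.92 * 0.68 * 100 = 56.9296%

56.9296 %


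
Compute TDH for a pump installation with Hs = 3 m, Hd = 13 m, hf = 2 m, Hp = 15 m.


TDH = Hs + Hd + hf + Hp = 3 + 13 + 2 + 15 = 33

33 m


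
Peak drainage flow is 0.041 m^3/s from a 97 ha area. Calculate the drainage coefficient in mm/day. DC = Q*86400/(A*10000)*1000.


DC = Q * 86400 / (A * 10000) * 1000
DC = 0.041 * 86400 / (97 * 10000) * 1000
DC = 3542400.0000 / 970000

3.6520 mm/day


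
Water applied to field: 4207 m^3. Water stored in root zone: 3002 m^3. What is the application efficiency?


Ea = V_root / V_field * 100 = 3002 / 4207 * 100 = 71.3573%

71.3573 %


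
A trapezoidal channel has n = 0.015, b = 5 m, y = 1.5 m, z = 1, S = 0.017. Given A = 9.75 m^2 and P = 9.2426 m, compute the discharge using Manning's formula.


R = A/P = 9.75/9.2426 = 1.054898
Q = (1/0.015) * 9.75 * 1.054898^(2/3) * 0.017^0.5

87.8236 m^3/s


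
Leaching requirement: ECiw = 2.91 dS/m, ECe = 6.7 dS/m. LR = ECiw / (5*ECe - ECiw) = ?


LR = ECiw / (5*ECe - ECiw)
LR = 2.91 / (5*6.7 - 2.91)
LR = 2.91 / 30.5900

0.0951


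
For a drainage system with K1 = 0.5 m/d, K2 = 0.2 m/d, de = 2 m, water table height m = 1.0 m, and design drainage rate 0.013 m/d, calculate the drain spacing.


S^2 = 8*K2*de*m/q + 4*K1*m^2/q
S^2 = 8*0.2*2*1.0/0.013 + 4*0.5*1.0^2/0.013
S = sqrt(400.0000)

20.0000 m


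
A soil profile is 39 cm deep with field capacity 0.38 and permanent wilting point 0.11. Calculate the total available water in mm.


AWC = (FC - PWP) * d * 10
AWC = (0.38 - 0.11) * 39 * 10
AWC = 0.2700 * 39 * 10

105.3000 mm


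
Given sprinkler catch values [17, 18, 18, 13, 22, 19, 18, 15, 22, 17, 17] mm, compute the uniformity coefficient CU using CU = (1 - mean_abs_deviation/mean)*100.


mean = 17.818182 mm
MAD = 1.834711 mm
CU = (1 - 1.834711/17.818182)*100

89.7032 %


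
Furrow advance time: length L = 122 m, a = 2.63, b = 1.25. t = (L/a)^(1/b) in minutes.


t = (L/a)^(1/b)
t = (122/2.63)^(1/1.25)
t = 46.387833^(1/1.25)

21.5339 min


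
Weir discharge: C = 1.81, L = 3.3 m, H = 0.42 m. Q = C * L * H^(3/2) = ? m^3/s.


Q = C * L * H^(3/2) = 1.81 * 3.3 * 0.42^1.5 = 1.81 * 3.3 * 0.272191

1.6258 m^3/s


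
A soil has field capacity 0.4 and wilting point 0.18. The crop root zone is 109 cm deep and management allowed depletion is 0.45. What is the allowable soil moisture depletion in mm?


SMD = (FC - PWP) * d * MAD * 10
SMD = (0.4 - 0.18) * 109 * 0.45 * 10
SMD = 0.2200 * 109 * 0.45 * 10

107.9100 mm


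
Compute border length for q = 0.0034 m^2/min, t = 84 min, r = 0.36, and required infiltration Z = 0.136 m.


L = q*t/((1+r)*Z)
L = 0.0034*84/((1+0.36)*0.136)
L = 0.2856/0.18496

1.5441 m


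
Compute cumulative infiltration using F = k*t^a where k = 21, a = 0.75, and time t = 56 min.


F = k * t^a = 21 * 56^0.75
F = 21 * 20.471092

429.8929 mm


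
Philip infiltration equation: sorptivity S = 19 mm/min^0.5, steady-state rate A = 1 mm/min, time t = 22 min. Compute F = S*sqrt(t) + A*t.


F = S*sqrt(t) + A*t
F = 19*sqrt(22) + 1*22
F = 19*4.690416 + 22

111.1179 mm


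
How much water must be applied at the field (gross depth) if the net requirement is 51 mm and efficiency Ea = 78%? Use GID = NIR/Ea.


Ea = 78% = 0.78
GID = NIR / Ea = 51 / 0.78 = 65.3846 mm

65.3846 mm


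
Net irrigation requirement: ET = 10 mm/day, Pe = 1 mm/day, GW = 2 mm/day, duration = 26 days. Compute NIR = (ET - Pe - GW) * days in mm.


Daily deficit = ET - Pe - GW = 10 - 1 - 2 = 7 mm/day
NIR = 7 * 26 = 182 mm

182.0000 mm


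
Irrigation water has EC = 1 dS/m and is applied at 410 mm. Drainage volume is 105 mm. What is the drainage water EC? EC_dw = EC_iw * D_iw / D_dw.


EC_dw = EC_iw * D_iw / D_dw
EC_dw = 1 * 410 / 105
EC_dw = 410 / 105

3.9048 dS/m


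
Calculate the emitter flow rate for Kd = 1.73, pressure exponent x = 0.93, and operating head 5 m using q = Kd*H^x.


q = Kd * H^x = 1.73 * 5^0.93 = 1.73 * 4.467269

7.7284 L/h


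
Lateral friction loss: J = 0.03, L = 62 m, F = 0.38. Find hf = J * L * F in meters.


hf = J * L * F = 0.03 * 62 * 0.38 = 0.7068 m

0.7068 m


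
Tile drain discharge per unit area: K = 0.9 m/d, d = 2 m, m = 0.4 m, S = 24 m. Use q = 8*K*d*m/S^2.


q = 8*K*d*m/S^2
q = 8*0.9*2*0.4/24^2
q = 5.7600 / 576

0.0100 m/d


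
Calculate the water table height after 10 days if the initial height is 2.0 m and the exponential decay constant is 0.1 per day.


m = m0 * exp(-k*t)
m = 2.0 * exp(-0.1 * 10)
m = 2.0 * exp(-1.0000)

0.7358 m


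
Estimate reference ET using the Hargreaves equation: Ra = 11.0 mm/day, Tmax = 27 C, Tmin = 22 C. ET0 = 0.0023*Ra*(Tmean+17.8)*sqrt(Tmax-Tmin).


Tmean = (Tmax + Tmin)/2 = (27 + 22)/2 = 24.5
ET0 = 0.0023 * 11.0 * (24.5 + 17.8) * sqrt(27 - 22)
ET0 = 0.0023 * 11.0 * 42.3 * 2.236068

2.3930 mm/day


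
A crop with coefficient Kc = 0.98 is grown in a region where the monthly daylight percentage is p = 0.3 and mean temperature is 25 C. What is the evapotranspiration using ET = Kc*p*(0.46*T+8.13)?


ET = Kc * p * (0.46*T + 8.13)
ET = 0.98 * 0.3 * (0.46*25 + 8.13)
ET = 0.98 * 0.3 * 19.6300

5.7712 mm/day


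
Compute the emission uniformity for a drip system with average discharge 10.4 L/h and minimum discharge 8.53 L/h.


EU = (q_min/q_avg)*100 = (8.53/10.4)*100 = 82.0192%

82.0192 %


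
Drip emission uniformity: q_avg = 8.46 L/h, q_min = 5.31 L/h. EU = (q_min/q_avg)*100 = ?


EU = (q_min/q_avg)*100 = (5.31/8.46)*100 = 62.7660%

62.7660 %


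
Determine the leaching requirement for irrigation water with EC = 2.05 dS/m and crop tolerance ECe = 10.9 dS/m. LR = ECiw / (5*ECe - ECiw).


LR = ECiw / (5*ECe - ECiw)
LR = 2.05 / (5*10.9 - 2.05)
LR = 2.05 / 52.4500

0.0391


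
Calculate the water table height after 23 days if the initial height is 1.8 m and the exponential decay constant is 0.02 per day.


m = m0 * exp(-k*t)
m = 1.8 * exp(-0.02 * 23)
m = 1.8 * exp(-0.4600)

1.1363 m


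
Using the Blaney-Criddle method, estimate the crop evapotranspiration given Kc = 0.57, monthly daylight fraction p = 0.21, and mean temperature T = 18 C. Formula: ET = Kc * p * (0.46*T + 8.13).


ET = Kc * p * (0.46*T + 8.13)
ET = 0.57 * 0.21 * (0.46*18 + 8.13)
ET = 0.57 * 0.21 * 16.4100

1.9643 mm/day


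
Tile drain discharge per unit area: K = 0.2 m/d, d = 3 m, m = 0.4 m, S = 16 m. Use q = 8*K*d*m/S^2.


q = 8*K*d*m/S^2
q = 8*0.2*3*0.4/16^2
q = 1.9200 / 256

0.0075 m/d


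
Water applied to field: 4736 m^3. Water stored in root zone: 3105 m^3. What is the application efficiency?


Ea = V_root / V_field * 100 = 3105 / 4736 * 100 = 65.5617%

65.5617 %


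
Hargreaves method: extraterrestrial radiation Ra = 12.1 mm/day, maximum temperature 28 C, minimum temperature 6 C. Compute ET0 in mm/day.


Tmean = (Tmax + Tmin)/2 = (28 + 6)/2 = 17.0
ET0 = 0.0023 * 12.1 * (17.0 + 17.8) * sqrt(28 - 6)
ET0 = 0.0023 * 12.1 * 34.8 * 4.690416

4.5426 mm/day


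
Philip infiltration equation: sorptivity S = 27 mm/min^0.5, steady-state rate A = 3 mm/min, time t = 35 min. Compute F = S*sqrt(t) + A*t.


F = S*sqrt(t) + A*t
F = 27*sqrt(35) + 3*35
F = 27*5.916080 + 105

264.7342 mm


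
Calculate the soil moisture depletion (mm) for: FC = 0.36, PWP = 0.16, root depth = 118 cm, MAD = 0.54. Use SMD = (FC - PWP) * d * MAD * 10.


SMD = (FC - PWP) * d * MAD * 10
SMD = (0.36 - 0.16) * 118 * 0.54 * 10
SMD = 0.2000 * 118 * 0.54 * 10

127.4400 mm


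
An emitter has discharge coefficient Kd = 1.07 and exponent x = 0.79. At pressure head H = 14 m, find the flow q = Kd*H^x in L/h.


q = Kd * H^x = 1.07 * 14^0.79 = 1.07 * 8.043427

8.6065 L/h


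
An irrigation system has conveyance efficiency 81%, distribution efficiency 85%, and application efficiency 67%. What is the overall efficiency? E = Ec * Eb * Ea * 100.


Ec = 0.81, Eb = 0.85, Ea = 0.67
E = 0.81 * 0.85 * 0.67 * 100 = 46.1295%

46.1295 %


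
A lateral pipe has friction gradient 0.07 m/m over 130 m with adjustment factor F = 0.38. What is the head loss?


hf = J * L * F = 0.07 * 130 * 0.38 = 3.4580 m

3.4580 m


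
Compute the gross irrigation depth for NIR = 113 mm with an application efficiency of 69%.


Ea = 69% = 0.69
GID = NIR / Ea = 113 / 0.69 = 163.7681 mm

163.7681 mm


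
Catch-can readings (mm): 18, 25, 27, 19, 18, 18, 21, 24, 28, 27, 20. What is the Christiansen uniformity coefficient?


mean = 22.272727 mm
MAD = 3.570248 mm
CU = (1 - 3.570248/22.272727)*100

83.9703 %


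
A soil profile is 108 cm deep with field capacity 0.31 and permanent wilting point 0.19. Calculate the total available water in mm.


AWC = (FC - PWP) * d * 10
AWC = (0.31 - 0.19) * 108 * 10
AWC = 0.1200 * 108 * 10

129.6000 mm


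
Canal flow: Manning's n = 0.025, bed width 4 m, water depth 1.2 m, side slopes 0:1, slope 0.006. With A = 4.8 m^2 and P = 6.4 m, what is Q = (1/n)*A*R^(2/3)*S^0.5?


R = A/P = 4.8/6.4 = 0.750000
Q = (1/0.025) * 4.8 * 0.750000^(2/3) * 0.006^0.5

12.2768 m^3/s


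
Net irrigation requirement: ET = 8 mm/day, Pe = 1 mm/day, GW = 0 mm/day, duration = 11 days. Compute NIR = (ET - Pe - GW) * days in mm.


Daily deficit = ET - Pe - GW = 8 - 1 - 0 = 7 mm/day
NIR = 7 * 11 = 77 mm

77.0000 mm


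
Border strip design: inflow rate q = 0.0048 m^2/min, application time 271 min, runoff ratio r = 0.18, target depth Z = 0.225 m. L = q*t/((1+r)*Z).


L = q*t/((1+r)*Z)
L = 0.0048*271/((1+0.18)*0.225)
L = 1.3008/0.2655

4.8994 m


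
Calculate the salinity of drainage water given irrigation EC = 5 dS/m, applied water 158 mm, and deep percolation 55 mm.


EC_dw = EC_iw * D_iw / D_dw
EC_dw = 5 * 158 / 55
EC_dw = 790 / 55

14.3636 dS/m


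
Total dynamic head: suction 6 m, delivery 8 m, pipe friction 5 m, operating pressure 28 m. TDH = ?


TDH = Hs + Hd + hf + Hp = 6 + 8 + 5 + 28 = 47

47 m


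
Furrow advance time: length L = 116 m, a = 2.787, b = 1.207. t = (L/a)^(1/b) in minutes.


t = (L/a)^(1/b)
t = (116/2.787)^(1/1.207)
t = 41.621816^(1/1.207)

21.9588 min


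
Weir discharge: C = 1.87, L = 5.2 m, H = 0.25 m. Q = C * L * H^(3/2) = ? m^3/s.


Q = C * L * H^(3/2) = 1.87 * 5.2 * 0.25^1.5 = 1.87 * 5.2 * 0.125000

1.2155 m^3/s


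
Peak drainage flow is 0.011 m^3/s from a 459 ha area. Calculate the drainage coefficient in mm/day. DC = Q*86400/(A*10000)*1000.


DC = Q * 86400 / (A * 10000) * 1000
DC = 0.011 * 86400 / (459 * 10000) * 1000
DC = 950400.0000 / 4590000

0.2071 mm/day


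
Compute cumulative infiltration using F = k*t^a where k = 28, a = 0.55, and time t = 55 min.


F = k * t^a = 28 * 55^0.55
F = 28 * 9.061487

253.7216 mm


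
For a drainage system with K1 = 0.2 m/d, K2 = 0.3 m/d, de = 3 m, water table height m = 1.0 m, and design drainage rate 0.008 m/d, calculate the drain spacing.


S^2 = 8*K2*de*m/q + 4*K1*m^2/q
S^2 = 8*0.3*3*1.0/0.008 + 4*0.2*1.0^2/0.008
S = sqrt(1000.0000)

31.6228 m


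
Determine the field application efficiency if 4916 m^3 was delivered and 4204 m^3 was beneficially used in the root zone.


Ea = V_root / V_field * 100 = 4204 / 4916 * 100 = 85.5167%

85.5167 %


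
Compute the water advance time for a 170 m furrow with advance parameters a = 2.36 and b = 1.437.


t = (L/a)^(1/b)
t = (170/2.36)^(1/1.437)
t = 72.033898^(1/1.437)

19.6178 min


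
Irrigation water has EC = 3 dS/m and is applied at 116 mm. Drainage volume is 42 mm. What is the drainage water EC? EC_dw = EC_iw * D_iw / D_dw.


EC_dw = EC_iw * D_iw / D_dw
EC_dw = 3 * 116 / 42
EC_dw = 348 / 42

8.2857 dS/m


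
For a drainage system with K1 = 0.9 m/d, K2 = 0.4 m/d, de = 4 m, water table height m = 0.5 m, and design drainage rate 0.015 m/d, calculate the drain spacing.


S^2 = 8*K2*de*m/q + 4*K1*m^2/q
S^2 = 8*0.4*4*0.5/0.015 + 4*0.9*0.5^2/0.015
S = sqrt(486.6667)

22.0605 m


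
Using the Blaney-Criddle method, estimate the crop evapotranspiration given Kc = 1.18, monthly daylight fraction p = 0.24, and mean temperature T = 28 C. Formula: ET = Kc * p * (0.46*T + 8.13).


ET = Kc * p * (0.46*T + 8.13)
ET = 1.18 * 0.24 * (0.46*28 + 8.13)
ET = 1.18 * 0.24 * 21.0100

5.9500 mm/day


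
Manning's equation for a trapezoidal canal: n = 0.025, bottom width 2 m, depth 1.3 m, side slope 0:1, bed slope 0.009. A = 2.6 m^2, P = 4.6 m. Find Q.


R = A/P = 2.6/4.6 = 0.565217
Q = (1/0.025) * 2.6 * 0.565217^(2/3) * 0.009^0.5

6.7447 m^3/s


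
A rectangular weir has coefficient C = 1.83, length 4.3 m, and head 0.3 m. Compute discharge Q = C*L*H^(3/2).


Q = C * L * H^(3/2) = 1.83 * 4.3 * 0.3^1.5 = 1.83 * 4.3 * 0.164317

1.2930 m^3/s


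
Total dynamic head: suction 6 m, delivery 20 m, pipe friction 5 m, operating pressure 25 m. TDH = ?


TDH = Hs + Hd + hf + Hp = 6 + 20 + 5 + 25 = 56

56 m


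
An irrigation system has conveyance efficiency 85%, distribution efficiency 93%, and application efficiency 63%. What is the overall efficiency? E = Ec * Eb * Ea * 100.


Ec = 0.85, Eb = 0.93, Ea = 0.63
E = 0.85 * 0.93 * 0.63 * 100 = 49.8015%

49.8015 %


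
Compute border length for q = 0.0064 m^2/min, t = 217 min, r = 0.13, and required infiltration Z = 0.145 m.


L = q*t/((1+r)*Z)
L = 0.0064*217/((1+0.13)*0.145)
L = 1.3888/0.16385

8.4760 m


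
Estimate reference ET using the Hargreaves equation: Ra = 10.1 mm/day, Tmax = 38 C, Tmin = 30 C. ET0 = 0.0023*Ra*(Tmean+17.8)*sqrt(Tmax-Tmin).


Tmean = (Tmax + Tmin)/2 = (38 + 30)/2 = 34.0
ET0 = 0.0023 * 10.1 * (34.0 + 17.8) * sqrt(38 - 30)
ET0 = 0.0023 * 10.1 * 51.8 * 2.828427

3.4035 mm/day


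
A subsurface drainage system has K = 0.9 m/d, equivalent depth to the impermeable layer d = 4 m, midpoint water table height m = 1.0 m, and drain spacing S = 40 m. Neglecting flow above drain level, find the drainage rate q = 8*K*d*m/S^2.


q = 8*K*d*m/S^2
q = 8*0.9*4*1.0/40^2
q = 28.8000 / 1600

0.0180 m/d


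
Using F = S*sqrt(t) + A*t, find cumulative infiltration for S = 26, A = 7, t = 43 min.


F = S*sqrt(t) + A*t
F = 26*sqrt(43) + 7*43
F = 26*6.557439 + 301

471.4934 mm


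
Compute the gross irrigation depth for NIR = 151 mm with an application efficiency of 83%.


Ea = 83% = 0.83
GID = NIR / Ea = 151 / 0.83 = 181.9277 mm

181.9277 mm


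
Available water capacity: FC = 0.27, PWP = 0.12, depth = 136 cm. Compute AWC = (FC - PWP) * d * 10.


AWC = (FC - PWP) * d * 10
AWC = (0.27 - 0.12) * 136 * 10
AWC = 0.1500 * 136 * 10

204.0000 mm


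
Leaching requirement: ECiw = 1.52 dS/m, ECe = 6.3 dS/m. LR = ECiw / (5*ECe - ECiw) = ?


LR = ECiw / (5*ECe - ECiw)
LR = 1.52 / (5*6.3 - 1.52)
LR = 1.52 / 29.9800

0.0507


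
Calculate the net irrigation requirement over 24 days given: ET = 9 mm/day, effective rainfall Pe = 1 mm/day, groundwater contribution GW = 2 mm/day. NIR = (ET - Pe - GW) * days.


Daily deficit = ET - Pe - GW = 9 - 1 - 2 = 6 mm/day
NIR = 6 * 24 = 144 mm

144.0000 mm


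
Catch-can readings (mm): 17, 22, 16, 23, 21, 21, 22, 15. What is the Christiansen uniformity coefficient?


mean = 19.625000 mm
MAD = 2.718750 mm
CU = (1 - 2.718750/19.625000)*100

86.1465 %


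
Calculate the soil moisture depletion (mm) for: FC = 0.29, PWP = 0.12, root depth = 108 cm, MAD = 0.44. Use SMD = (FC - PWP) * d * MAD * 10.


SMD = (FC - PWP) * d * MAD * 10
SMD = (0.29 - 0.12) * 108 * 0.44 * 10
SMD = 0.1700 * 108 * 0.44 * 10

80.7840 mm


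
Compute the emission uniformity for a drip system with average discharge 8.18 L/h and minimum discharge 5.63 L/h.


EU = (q_min/q_avg)*100 = (5.63/8.18)*100 = 68.8264%

68.8264 %


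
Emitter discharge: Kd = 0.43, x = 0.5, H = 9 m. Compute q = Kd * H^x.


q = Kd * H^x = 0.43 * 9^0.5 = 0.43 * 3.000000

1.2900 L/h


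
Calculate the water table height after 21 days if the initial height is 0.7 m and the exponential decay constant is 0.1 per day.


m = m0 * exp(-k*t)
m = 0.7 * exp(-0.1 * 21)
m = 0.7 * exp(-2.1000)

0.0857 m


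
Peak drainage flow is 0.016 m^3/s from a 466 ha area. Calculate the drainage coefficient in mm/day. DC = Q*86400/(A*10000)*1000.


DC = Q * 86400 / (A * 10000) * 1000
DC = 0.016 * 86400 / (466 * 10000) * 1000
DC = 1382400.0000 / 4660000

0.2967 mm/day


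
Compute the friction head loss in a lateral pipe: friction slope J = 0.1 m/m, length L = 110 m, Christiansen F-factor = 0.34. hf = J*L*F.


hf = J * L * F = 0.1 * 110 * 0.34 = 3.7400 m

3.7400 m


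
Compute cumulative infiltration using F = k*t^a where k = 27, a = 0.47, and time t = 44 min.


F = k * t^a = 27 * 44^0.47
F = 27 * 5.921378

159.8772 mm


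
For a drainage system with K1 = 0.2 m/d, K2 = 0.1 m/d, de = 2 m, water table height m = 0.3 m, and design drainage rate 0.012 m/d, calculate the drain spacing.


S^2 = 8*K2*de*m/q + 4*K1*m^2/q
S^2 = 8*0.1*2*0.3/0.012 + 4*0.2*0.3^2/0.012
S = sqrt(46.0000)

6.7823 m


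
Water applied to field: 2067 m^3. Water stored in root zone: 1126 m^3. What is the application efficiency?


Ea = V_root / V_field * 100 = 1126 / 2067 * 100 = 54.4751%

54.4751 %


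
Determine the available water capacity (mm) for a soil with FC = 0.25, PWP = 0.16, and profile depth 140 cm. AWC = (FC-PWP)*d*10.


AWC = (FC - PWP) * d * 10
AWC = (0.25 - 0.16) * 140 * 10
AWC = 0.0900 * 140 * 10

126.0000 mm


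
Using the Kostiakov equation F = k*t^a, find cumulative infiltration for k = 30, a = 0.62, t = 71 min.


F = k * t^a = 30 * 71^0.62
F = 30 * 14.053360

421.6008 mm


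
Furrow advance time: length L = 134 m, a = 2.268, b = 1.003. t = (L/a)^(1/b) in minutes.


t = (L/a)^(1/b)
t = (134/2.268)^(1/1.003)
t = 59.082892^(1/1.003)

58.3664 min


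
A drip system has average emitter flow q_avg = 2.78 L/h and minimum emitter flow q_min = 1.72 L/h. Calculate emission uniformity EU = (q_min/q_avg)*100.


EU = (q_min/q_avg)*100 = (1.72/2.78)*100 = 61.8705%

61.8705 %


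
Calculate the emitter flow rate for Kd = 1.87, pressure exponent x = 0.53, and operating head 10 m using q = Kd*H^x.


q = Kd * H^x = 1.87 * 10^0.53 = 1.87 * 3.388442

6.3364 L/h


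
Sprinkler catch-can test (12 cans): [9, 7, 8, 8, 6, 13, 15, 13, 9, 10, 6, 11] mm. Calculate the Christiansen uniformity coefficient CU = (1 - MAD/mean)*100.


mean = 9.583333 mm
MAD = 2.347222 mm
CU = (1 - 2.347222/9.583333)*100

75.5072 %


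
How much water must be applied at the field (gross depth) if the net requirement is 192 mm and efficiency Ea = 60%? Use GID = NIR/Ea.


Ea = 60% = 0.6
GID = NIR / Ea = 192 / 0.6 = 320.0000 mm

320.0000 mm


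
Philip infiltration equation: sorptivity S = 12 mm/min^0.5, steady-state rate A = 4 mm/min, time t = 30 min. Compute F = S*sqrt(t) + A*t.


F = S*sqrt(t) + A*t
F = 12*sqrt(30) + 4*30
F = 12*5.477226 + 120

185.7267 mm


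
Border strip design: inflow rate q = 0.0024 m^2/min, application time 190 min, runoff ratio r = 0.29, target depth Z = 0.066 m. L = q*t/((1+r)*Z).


L = q*t/((1+r)*Z)
L = 0.0024*190/((1+0.29)*0.066)
L = 0.456/0.08514

5.3559 m


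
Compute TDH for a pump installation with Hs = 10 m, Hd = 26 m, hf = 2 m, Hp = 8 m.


TDH = Hs + Hd + hf + Hp = 10 + 26 + 2 + 8 = 46

46 m


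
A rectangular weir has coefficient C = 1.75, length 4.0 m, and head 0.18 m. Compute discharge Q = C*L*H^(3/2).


Q = C * L * H^(3/2) = 1.75 * 4.0 * 0.18^1.5 = 1.75 * 4.0 * 0.076368

0.5346 m^3/s


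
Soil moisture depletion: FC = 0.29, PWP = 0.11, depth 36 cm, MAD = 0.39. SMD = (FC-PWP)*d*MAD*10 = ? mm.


SMD = (FC - PWP) * d * MAD * 10
SMD = (0.29 - 0.11) * 36 * 0.39 * 10
SMD = 0.1800 * 36 * 0.39 * 10

25.2720 mm


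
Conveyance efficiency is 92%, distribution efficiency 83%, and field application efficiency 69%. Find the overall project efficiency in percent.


Ec = 0.92, Eb = 0.83, Ea = 0.69
E = 0.92 * 0.83 * 0.69 * 100 = 52.6884%

52.6884 %


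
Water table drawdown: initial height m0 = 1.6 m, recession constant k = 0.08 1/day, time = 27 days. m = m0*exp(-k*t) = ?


m = m0 * exp(-k*t)
m = 1.6 * exp(-0.08 * 27)
m = 1.6 * exp(-2.1600)

0.1845 m


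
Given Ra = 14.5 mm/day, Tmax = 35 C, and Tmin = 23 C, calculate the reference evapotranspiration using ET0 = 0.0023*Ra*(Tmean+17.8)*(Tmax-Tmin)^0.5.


Tmean = (Tmax + Tmin)/2 = (35 + 23)/2 = 29.0
ET0 = 0.0023 * 14.5 * (29.0 + 17.8) * sqrt(35 - 23)
ET0 = 0.0023 * 14.5 * 46.8 * 3.464102

5.4067 mm/day


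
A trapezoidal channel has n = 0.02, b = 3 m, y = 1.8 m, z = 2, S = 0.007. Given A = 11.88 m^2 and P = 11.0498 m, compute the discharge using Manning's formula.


R = A/P = 11.88/11.0498 = 1.075133
Q = (1/0.02) * 11.88 * 1.075133^(2/3) * 0.007^0.5

52.1567 m^3/s


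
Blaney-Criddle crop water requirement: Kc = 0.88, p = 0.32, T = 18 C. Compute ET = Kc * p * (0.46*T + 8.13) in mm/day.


ET = Kc * p * (0.46*T + 8.13)
ET = 0.88 * 0.32 * (0.46*18 + 8.13)
ET = 0.88 * 0.32 * 16.4100

4.6211 mm/day


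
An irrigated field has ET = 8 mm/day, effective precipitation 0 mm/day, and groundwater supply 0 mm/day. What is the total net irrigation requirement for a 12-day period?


Daily deficit = ET - Pe - GW = 8 - 0 - 0 = 8 mm/day
NIR = 8 * 12 = 96 mm

96.0000 mm


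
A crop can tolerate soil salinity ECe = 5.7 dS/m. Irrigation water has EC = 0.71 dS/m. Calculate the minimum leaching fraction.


LR = ECiw / (5*ECe - ECiw)
LR = 0.71 / (5*5.7 - 0.71)
LR = 0.71 / 27.7900

0.0255


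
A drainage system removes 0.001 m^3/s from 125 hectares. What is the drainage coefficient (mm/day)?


DC = Q * 86400 / (A * 10000) * 1000
DC = 0.001 * 86400 / (125 * 10000) * 1000
DC = 86400.0000 / 1250000

0.0691 mm/day


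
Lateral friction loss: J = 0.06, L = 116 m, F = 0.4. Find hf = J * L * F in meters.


hf = J * L * F = 0.06 * 116 * 0.4 = 2.7840 m

2.7840 m


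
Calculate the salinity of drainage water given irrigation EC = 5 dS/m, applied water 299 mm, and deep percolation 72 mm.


EC_dw = EC_iw * D_iw / D_dw
EC_dw = 5 * 299 / 72
EC_dw = 1495 / 72

20.7639 dS/m


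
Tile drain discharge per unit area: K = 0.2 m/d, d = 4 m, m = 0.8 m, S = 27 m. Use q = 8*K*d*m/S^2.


q = 8*K*d*m/S^2
q = 8*0.2*4*0.8/27^2
q = 5.1200 / 729

0.0070 m/d


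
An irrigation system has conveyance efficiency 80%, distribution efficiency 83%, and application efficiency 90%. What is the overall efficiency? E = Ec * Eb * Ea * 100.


Ec = 0.8, Eb = 0.83, Ea = 0.9
E = 0.8 * 0.83 * 0.9 * 100 = 59.7600%

59.7600 %


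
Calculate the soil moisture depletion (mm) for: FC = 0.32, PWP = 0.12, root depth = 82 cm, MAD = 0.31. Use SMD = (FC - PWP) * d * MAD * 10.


SMD = (FC - PWP) * d * MAD * 10
SMD = (0.32 - 0.12) * 82 * 0.31 * 10
SMD = 0.2000 * 82 * 0.31 * 10

50.8400 mm


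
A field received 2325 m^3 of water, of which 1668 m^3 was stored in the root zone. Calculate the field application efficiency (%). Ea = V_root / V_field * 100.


Ea = V_root / V_field * 100 = 1668 / 2325 * 100 = 71.7419%

71.7419 %


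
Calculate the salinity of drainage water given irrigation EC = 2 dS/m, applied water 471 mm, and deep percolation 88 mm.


EC_dw = EC_iw * D_iw / D_dw
EC_dw = 2 * 471 / 88
EC_dw = 942 / 88

10.7045 dS/m


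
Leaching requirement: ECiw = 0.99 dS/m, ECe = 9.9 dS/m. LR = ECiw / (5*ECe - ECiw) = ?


LR = ECiw / (5*ECe - ECiw)
LR = 0.99 / (5*9.9 - 0.99)
LR = 0.99 / 48.5100

0.0204


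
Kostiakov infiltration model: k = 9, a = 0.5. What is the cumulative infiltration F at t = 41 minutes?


F = k * t^a = 9 * 41^0.5
F = 9 * 6.403124

57.6281 mm


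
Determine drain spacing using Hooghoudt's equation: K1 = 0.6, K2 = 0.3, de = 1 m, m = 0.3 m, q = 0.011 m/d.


S^2 = 8*K2*de*m/q + 4*K1*m^2/q
S^2 = 8*0.3*1*0.3/0.011 + 4*0.6*0.3^2/0.011
S = sqrt(85.0909)

9.2245 m


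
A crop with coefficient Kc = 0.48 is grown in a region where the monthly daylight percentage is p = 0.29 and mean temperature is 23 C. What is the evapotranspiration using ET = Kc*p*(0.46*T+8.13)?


ET = Kc * p * (0.46*T + 8.13)
ET = 0.48 * 0.29 * (0.46*23 + 8.13)
ET = 0.48 * 0.29 * 18.7100

2.6044 mm/day


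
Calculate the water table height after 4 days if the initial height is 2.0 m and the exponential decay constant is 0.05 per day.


m = m0 * exp(-k*t)
m = 2.0 * exp(-0.05 * 4)
m = 2.0 * exp(-0.2000)

1.6375 m


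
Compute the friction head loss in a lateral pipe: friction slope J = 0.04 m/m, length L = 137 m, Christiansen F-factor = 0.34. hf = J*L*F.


hf = J * L * F = 0.04 * 137 * 0.34 = 1.8632 m

1.8632 m


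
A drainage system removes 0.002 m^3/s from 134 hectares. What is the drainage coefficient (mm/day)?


DC = Q * 86400 / (A * 10000) * 1000
DC = 0.002 * 86400 / (134 * 10000) * 1000
DC = 172800.0000 / 1340000

0.1290 mm/day


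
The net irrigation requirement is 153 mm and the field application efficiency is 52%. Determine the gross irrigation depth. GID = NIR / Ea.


Ea = 52% = 0.52
GID = NIR / Ea = 153 / 0.52 = 294.2308 mm

294.2308 mm


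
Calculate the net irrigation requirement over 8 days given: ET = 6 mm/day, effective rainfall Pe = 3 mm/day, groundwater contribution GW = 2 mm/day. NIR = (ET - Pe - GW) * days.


Daily deficit = ET - Pe - GW = 6 - 3 - 2 = 1 mm/day
NIR = 1 * 8 = 8 mm

8.0000 mm


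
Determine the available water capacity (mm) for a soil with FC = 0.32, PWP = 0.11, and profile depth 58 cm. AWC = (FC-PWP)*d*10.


AWC = (FC - PWP) * d * 10
AWC = (0.32 - 0.11) * 58 * 10
AWC = 0.2100 * 58 * 10

121.8000 mm


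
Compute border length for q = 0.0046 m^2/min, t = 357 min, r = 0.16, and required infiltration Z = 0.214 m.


L = q*t/((1+r)*Z)
L = 0.0046*357/((1+0.16)*0.214)
L = 1.6422/0.24824

6.6154 m


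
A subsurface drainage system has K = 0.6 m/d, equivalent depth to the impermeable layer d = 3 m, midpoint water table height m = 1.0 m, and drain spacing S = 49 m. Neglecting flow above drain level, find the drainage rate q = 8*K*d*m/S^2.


q = 8*K*d*m/S^2
q = 8*0.6*3*1.0/49^2
q = 14.4000 / 2401

0.0060 m/d


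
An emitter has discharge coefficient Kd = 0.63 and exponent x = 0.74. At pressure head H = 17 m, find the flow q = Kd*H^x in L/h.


q = Kd * H^x = 0.63 * 17^0.74 = 0.63 * 8.138272

5.1271 L/h


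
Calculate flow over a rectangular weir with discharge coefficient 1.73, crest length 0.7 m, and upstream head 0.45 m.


Q = C * L * H^(3/2) = 1.73 * 0.7 * 0.45^1.5 = 1.73 * 0.7 * 0.301869

0.3656 m^3/s


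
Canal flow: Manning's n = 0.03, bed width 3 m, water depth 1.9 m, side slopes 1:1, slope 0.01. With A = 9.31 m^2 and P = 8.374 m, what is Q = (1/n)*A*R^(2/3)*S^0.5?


R = A/P = 9.31/8.374 = 1.111775
Q = (1/0.03) * 9.31 * 1.111775^(2/3) * 0.01^0.5

33.3048 m^3/s


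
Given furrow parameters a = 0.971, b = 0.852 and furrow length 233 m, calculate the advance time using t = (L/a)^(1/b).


t = (L/a)^(1/b)
t = (233/0.971)^(1/0.852)
t = 239.958805^(1/0.852)

621.7097 min


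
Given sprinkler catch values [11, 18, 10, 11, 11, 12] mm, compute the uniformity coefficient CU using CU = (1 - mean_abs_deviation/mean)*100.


mean = 12.166667 mm
MAD = 1.944444 mm
CU = (1 - 1.944444/12.166667)*100

84.0183 %


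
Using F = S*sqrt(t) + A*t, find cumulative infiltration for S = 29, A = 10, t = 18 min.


F = S*sqrt(t) + A*t
F = 29*sqrt(18) + 10*18
F = 29*4.242641 + 180

303.0366 mm


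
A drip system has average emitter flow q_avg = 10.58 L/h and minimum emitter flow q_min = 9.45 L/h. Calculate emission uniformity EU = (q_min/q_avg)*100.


EU = (q_min/q_avg)*100 = (9.45/10.58)*100 = 89.3195%

89.3195 %


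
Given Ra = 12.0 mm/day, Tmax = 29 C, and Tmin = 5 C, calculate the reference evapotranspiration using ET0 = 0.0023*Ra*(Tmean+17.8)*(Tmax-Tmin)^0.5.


Tmean = (Tmax + Tmin)/2 = (29 + 5)/2 = 17.0
ET0 = 0.0023 * 12.0 * (17.0 + 17.8) * sqrt(29 - 5)
ET0 = 0.0023 * 12.0 * 34.8 * 4.898979

4.7054 mm/day


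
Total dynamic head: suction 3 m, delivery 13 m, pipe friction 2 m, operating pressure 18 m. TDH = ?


TDH = Hs + Hd + hf + Hp = 3 + 13 + 2 + 18 = 36

36 m


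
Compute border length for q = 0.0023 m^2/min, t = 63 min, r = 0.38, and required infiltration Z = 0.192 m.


L = q*t/((1+r)*Z)
L = 0.0023*63/((1+0.38)*0.192)
L = 0.1449/0.26496

0.5469 m


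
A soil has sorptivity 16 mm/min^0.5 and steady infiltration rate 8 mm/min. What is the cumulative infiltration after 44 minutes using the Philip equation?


F = S*sqrt(t) + A*t
F = 16*sqrt(44) + 8*44
F = 16*6.633250 + 352

458.1320 mm


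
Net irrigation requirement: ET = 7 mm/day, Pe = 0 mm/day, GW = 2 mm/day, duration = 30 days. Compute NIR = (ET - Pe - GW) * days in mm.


Daily deficit = ET - Pe - GW = 7 - 0 - 2 = 5 mm/day
NIR = 5 * 30 = 150 mm

150.0000 mm


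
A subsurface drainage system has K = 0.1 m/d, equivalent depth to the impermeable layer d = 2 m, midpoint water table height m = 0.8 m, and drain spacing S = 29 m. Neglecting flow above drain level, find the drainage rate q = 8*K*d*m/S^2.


q = 8*K*d*m/S^2
q = 8*0.1*2*0.8/29^2
q = 1.2800 / 841

0.0015 m/d


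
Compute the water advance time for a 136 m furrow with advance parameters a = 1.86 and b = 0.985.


t = (L/a)^(1/b)
t = (136/1.86)^(1/0.985)
t = 73.118280^(1/0.985)

78.0571 min


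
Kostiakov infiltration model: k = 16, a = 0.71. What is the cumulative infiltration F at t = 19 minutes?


F = k * t^a = 16 * 19^0.71
F = 16 * 8.089377

129.4300 mm


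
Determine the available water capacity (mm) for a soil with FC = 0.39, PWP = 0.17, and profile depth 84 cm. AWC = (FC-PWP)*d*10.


AWC = (FC - PWP) * d * 10
AWC = (0.39 - 0.17) * 84 * 10
AWC = 0.2200 * 84 * 10

184.8000 mm


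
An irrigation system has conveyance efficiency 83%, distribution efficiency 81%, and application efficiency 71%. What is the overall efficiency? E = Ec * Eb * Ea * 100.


Ec = 0.83, Eb = 0.81, Ea = 0.71
E = 0.83 * 0.81 * 0.71 * 100 = 47.7333%

47.7333 %


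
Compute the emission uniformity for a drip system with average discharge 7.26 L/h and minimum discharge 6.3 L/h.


EU = (q_min/q_avg)*100 = (6.3/7.26)*100 = 86.7769%

86.7769 %


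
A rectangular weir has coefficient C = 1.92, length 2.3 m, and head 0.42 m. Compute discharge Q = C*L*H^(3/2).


Q = C * L * H^(3/2) = 1.92 * 2.3 * 0.42^1.5 = 1.92 * 2.3 * 0.272191

1.2020 m^3/s


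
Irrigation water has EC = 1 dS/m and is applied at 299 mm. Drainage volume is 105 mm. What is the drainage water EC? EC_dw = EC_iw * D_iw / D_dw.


EC_dw = EC_iw * D_iw / D_dw
EC_dw = 1 * 299 / 105
EC_dw = 299 / 105

2.8476 dS/m


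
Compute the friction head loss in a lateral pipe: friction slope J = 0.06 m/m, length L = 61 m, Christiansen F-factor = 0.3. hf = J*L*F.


hf = J * L * F = 0.06 * 61 * 0.3 = 1.0980 m

1.0980 m


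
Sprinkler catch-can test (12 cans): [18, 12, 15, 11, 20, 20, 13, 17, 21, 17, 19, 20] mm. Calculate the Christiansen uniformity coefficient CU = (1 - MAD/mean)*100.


mean = 16.916667 mm
MAD = 2.777778 mm
CU = (1 - 2.777778/16.916667)*100

83.5796 %


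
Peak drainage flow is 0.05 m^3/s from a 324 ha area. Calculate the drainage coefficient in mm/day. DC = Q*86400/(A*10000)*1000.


DC = Q * 86400 / (A * 10000) * 1000
DC = 0.05 * 86400 / (324 * 10000) * 1000
DC = 4320000.0000 / 3240000

1.3333 mm/day


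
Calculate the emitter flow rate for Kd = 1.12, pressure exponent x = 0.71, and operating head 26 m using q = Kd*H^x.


q = Kd * H^x = 1.12 * 26^0.71 = 1.12 * 10.107205

11.3201 L/h


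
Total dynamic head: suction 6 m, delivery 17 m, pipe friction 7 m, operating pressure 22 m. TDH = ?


TDH = Hs + Hd + hf + Hp = 6 + 17 + 7 + 22 = 52

52 m


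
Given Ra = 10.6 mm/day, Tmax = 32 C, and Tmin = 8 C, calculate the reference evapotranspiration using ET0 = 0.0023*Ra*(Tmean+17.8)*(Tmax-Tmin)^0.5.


Tmean = (Tmax + Tmin)/2 = (32 + 8)/2 = 20.0
ET0 = 0.0023 * 10.6 * (20.0 + 17.8) * sqrt(32 - 8)
ET0 = 0.0023 * 10.6 * 37.8 * 4.898979

4.5147 mm/day


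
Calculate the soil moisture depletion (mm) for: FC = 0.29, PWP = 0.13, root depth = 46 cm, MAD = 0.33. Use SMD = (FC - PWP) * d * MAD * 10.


SMD = (FC - PWP) * d * MAD * 10
SMD = (0.29 - 0.13) * 46 * 0.33 * 10
SMD = 0.1600 * 46 * 0.33 * 10

24.2880 mm


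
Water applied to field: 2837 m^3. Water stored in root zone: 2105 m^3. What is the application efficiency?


Ea = V_root / V_field * 100 = 2105 / 2837 * 100 = 74.1981%

74.1981 %


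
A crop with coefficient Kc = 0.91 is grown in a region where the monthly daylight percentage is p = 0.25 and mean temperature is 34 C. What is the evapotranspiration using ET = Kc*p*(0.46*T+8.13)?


ET = Kc * p * (0.46*T + 8.13)
ET = 0.91 * 0.25 * (0.46*34 + 8.13)
ET = 0.91 * 0.25 * 23.7700

5.4077 mm/day


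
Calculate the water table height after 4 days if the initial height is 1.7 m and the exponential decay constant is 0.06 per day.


m = m0 * exp(-k*t)
m = 1.7 * exp(-0.06 * 4)
m = 1.7 * exp(-0.2400)

1.3373 m


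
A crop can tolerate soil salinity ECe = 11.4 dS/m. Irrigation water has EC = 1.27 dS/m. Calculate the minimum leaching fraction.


LR = ECiw / (5*ECe - ECiw)
LR = 1.27 / (5*11.4 - 1.27)
LR = 1.27 / 55.7300

0.0228


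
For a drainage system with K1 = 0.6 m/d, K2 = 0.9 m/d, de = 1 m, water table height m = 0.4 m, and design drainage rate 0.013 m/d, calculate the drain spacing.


S^2 = 8*K2*de*m/q + 4*K1*m^2/q
S^2 = 8*0.9*1*0.4/0.013 + 4*0.6*0.4^2/0.013
S = sqrt(251.0769)

15.8454 m


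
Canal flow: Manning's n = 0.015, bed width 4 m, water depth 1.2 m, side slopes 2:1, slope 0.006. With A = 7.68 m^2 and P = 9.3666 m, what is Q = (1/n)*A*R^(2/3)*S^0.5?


R = A/P = 7.68/9.3666 = 0.819935
Q = (1/0.015) * 7.68 * 0.819935^(2/3) * 0.006^0.5

34.7428 m^3/s


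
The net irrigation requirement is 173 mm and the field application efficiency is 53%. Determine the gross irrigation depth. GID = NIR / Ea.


Ea = 53% = 0.53
GID = NIR / Ea = 173 / 0.53 = 326.4151 mm

326.4151 mm


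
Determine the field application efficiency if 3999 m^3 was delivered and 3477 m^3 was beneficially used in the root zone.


Ea = V_root / V_field * 100 = 3477 / 3999 * 100 = 86.9467%

86.9467 %


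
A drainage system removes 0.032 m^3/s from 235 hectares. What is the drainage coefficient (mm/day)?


DC = Q * 86400 / (A * 10000) * 1000
DC = 0.032 * 86400 / (235 * 10000) * 1000
DC = 2764800.0000 / 2350000

1.1765 mm/day


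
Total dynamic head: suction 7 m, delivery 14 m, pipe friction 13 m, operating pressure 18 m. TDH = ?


TDH = Hs + Hd + hf + Hp = 7 + 14 + 13 + 18 = 52

52 m


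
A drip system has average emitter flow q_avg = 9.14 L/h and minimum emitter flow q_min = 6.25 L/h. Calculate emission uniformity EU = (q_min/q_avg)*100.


EU = (q_min/q_avg)*100 = (6.25/9.14)*100 = 68.3807%

68.3807 %


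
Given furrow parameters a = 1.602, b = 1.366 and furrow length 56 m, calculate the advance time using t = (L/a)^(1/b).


t = (L/a)^(1/b)
t = (56/1.602)^(1/1.366)
t = 34.956305^(1/1.366)

13.4884 min


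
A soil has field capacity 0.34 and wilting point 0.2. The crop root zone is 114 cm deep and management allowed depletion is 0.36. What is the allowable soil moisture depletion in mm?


SMD = (FC - PWP) * d * MAD * 10
SMD = (0.34 - 0.2) * 114 * 0.36 * 10
SMD = 0.1400 * 114 * 0.36 * 10

57.4560 mm


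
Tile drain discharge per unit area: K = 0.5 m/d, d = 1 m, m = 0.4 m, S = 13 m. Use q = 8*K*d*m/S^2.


q = 8*K*d*m/S^2
q = 8*0.5*1*0.4/13^2
q = 1.6000 / 169

0.0095 m/d


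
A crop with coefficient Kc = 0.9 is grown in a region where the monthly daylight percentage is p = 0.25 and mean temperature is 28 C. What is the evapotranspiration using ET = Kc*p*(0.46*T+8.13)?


ET = Kc * p * (0.46*T + 8.13)
ET = 0.9 * 0.25 * (0.46*28 + 8.13)
ET = 0.9 * 0.25 * 21.0100

4.7273 mm/day


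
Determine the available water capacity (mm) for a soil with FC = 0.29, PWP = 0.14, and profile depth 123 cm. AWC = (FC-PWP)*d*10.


AWC = (FC - PWP) * d * 10
AWC = (0.29 - 0.14) * 123 * 10
AWC = 0.1500 * 123 * 10

184.5000 mm


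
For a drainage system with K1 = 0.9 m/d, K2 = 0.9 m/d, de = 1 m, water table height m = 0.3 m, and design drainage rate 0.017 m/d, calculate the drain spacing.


S^2 = 8*K2*de*m/q + 4*K1*m^2/q
S^2 = 8*0.9*1*0.3/0.017 + 4*0.9*0.3^2/0.017
S = sqrt(146.1176)

12.0879 m


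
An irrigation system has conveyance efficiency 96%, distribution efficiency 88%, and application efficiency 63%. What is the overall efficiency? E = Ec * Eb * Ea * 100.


Ec = 0.96, Eb = 0.88, Ea = 0.63
E = 0.96 * 0.88 * 0.63 * 100 = 53.2224%

53.2224 %


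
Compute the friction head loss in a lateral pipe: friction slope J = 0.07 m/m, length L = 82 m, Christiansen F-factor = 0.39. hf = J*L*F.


hf = J * L * F = 0.07 * 82 * 0.39 = 2.2386 m

2.2386 m


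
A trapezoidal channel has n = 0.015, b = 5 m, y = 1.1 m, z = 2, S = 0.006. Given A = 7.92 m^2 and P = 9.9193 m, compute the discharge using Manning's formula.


R = A/P = 7.92/9.9193 = 0.798443
Q = (1/0.015) * 7.92 * 0.798443^(2/3) * 0.006^0.5

35.1997 m^3/s


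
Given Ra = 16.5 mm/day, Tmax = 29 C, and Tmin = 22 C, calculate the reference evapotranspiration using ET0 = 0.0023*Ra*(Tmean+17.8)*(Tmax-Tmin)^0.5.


Tmean = (Tmax + Tmin)/2 = (29 + 22)/2 = 25.5
ET0 = 0.0023 * 16.5 * (25.5 + 17.8) * sqrt(29 - 22)
ET0 = 0.0023 * 16.5 * 43.3 * 2.645751

4.3476 mm/day


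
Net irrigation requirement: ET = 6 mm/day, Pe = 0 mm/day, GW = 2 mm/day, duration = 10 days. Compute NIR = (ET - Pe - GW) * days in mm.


Daily deficit = ET - Pe - GW = 6 - 0 - 2 = 4 mm/day
NIR = 4 * 10 = 40 mm

40.0000 mm


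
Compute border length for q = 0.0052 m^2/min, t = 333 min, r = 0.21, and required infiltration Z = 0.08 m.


L = q*t/((1+r)*Z)
L = 0.0052*333/((1+0.21)*0.08)
L = 1.7316/0.0968

17.8884 m


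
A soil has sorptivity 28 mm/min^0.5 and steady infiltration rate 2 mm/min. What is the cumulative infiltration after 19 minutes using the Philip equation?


F = S*sqrt(t) + A*t
F = 28*sqrt(19) + 2*19
F = 28*4.358899 + 38

160.0492 mm


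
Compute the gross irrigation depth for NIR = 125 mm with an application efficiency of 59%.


Ea = 59% = 0.59
GID = NIR / Ea = 125 / 0.59 = 211.8644 mm

211.8644 mm


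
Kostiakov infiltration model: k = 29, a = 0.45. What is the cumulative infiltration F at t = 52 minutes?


F = k * t^a = 29 * 52^0.45
F = 29 * 5.918362

171.6325 mm


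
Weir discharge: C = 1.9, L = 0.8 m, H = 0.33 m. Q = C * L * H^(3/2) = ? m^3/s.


Q = C * L * H^(3/2) = 1.9 * 0.8 * 0.33^1.5 = 1.9 * 0.8 * 0.189571

0.2881 m^3/s


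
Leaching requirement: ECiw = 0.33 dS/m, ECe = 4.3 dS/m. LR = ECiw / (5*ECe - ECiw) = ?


LR = ECiw / (5*ECe - ECiw)
LR = 0.33 / (5*4.3 - 0.33)
LR = 0.33 / 21.1700

0.0156
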